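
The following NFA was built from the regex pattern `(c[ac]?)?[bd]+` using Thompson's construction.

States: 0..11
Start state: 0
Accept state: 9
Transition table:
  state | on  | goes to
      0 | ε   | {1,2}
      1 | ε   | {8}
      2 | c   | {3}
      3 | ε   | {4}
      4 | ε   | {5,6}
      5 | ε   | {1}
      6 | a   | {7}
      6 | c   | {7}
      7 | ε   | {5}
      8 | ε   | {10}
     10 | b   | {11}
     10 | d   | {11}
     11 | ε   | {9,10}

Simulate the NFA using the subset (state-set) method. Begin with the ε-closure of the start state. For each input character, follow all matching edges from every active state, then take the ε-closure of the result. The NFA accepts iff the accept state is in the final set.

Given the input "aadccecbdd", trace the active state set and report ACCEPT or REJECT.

Answer: REJECT

Trace:
start: ε-closure({0}) = {0,1,2,8,10}
'a' @ 1: {}  — dead — no transitions
rest 'adccecbdd' ignored (set empty)
final: {}; accept 9 not in set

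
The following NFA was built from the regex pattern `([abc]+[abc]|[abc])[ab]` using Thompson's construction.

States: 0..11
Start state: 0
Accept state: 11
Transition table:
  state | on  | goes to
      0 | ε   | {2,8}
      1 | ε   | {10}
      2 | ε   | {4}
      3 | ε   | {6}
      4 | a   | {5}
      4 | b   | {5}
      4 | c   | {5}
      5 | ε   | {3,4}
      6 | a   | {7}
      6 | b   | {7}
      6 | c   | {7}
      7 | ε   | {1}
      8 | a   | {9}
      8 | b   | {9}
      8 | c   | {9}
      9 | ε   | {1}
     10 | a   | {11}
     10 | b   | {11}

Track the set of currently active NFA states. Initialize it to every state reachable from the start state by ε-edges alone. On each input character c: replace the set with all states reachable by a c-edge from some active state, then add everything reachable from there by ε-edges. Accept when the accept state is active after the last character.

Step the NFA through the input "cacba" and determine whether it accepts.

start: ε-closure({0}) = {0,2,4,8}
'c' @ 1: {1,3,4,5,6,9,10}
'a' @ 2: {1,3,4,5,6,7,10,11}  (accept∈set)
'c' @ 3: {1,3,4,5,6,7,10}
'b' @ 4: {1,3,4,5,6,7,10,11}  (accept∈set)
'a' @ 5: {1,3,4,5,6,7,10,11}  (accept∈set)
final: {1,3,4,5,6,7,10,11}; accept 11 in set

Answer: ACCEPT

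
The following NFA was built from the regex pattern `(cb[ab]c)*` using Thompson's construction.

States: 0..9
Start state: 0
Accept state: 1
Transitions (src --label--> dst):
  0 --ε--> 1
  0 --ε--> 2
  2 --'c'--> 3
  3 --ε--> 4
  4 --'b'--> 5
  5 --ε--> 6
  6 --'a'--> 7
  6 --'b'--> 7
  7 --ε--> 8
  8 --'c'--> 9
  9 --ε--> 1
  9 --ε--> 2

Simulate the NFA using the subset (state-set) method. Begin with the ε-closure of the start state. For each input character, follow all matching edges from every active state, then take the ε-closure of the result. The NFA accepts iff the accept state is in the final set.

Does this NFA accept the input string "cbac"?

S₀ = ε-closure({0}) = {0,1,2}
'c' @ 1: {3,4}
'b' @ 2: {5,6}
'a' @ 3: {7,8}
'c' @ 4: {1,2,9}  [accepting]
end set {1,2,9} — state 1 in

Answer: ACCEPT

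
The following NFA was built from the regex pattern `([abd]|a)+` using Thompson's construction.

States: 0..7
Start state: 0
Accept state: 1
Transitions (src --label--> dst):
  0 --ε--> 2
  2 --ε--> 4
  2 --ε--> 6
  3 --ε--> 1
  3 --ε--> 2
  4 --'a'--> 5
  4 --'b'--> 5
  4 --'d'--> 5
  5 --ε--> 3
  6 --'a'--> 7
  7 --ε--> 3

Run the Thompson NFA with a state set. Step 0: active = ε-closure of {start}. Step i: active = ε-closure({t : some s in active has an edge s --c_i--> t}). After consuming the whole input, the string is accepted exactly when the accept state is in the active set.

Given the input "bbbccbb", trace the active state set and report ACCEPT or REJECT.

Answer: REJECT

Derivation:
S₀ = ε-closure({0}) = {0,2,4,6}
'b' @ 1: {1,2,3,4,5,6}  ✓accept
'b' @ 2: {1,2,3,4,5,6}  ✓accept
'b' @ 3: {1,2,3,4,5,6}  ✓accept
'c' @ 4: {}  — state set empty
rest 'cbb' ignored (set empty)
final: {}; accept 1 not in set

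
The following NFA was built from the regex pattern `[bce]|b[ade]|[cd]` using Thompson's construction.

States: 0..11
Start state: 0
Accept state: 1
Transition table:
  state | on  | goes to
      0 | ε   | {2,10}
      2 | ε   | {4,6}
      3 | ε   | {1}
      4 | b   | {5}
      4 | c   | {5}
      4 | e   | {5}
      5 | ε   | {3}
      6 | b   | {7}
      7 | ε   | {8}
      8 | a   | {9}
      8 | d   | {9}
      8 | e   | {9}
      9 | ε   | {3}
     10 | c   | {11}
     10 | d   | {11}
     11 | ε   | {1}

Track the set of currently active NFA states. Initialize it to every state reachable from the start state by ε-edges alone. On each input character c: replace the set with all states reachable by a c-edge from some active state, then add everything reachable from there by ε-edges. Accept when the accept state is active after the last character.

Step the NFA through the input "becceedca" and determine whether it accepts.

start: ε-closure({0}) = {0,2,4,6,10}
'b' @ 1: {1,3,5,7,8}  ✓accept
'e' @ 2: {1,3,9}  ✓accept
'c' @ 3: {}  — dead — no transitions
rest 'ceedca' ignored (set empty)
end set {} — state 1 not in

Answer: REJECT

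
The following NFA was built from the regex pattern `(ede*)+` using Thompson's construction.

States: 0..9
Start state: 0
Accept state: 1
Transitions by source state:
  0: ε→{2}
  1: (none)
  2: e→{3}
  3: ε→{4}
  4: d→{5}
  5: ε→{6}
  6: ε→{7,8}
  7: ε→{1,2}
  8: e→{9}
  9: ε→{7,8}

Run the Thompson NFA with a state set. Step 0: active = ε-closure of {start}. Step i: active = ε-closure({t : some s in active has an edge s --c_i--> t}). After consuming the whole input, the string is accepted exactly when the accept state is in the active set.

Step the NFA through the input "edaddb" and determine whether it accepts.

initial (ε-close {0}): {0,2}
'e' @ 1: {3,4}
'd' @ 2: {1,2,5,6,7,8}  ✓accept
'a' @ 3: {}  — dead — no transitions
rest 'ddb' ignored (set empty)
final: {}; accept 1 not in set

Answer: REJECT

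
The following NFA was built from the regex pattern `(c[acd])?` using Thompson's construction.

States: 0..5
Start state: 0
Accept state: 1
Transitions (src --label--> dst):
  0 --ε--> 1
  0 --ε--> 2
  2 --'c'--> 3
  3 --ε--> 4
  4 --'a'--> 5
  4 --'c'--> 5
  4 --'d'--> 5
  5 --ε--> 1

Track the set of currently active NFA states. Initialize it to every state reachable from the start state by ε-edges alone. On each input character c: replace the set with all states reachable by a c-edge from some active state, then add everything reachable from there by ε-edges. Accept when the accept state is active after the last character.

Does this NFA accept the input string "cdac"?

Answer: REJECT

Derivation:
start: ε-closure({0}) = {0,1,2}
'c' @ 1: {3,4}
'd' @ 2: {1,5}  (accept∈set)
'a' @ 3: {}  — dead — no transitions
rest 'c' ignored (set empty)
end set {} — state 1 not in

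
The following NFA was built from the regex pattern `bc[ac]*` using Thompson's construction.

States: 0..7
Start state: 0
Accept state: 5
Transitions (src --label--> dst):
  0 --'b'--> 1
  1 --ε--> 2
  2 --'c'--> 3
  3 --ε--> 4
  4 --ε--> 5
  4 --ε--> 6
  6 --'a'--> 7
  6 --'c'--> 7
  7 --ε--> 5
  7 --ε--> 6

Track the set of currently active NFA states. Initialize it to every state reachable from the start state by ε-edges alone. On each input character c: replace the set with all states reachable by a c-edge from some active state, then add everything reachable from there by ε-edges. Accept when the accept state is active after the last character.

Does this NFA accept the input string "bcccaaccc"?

initial (ε-close {0}): {0}
'b' @ 1: {1,2}
'c' @ 2: {3,4,5,6}  ✓accept
'c' @ 3: {5,6,7}  ✓accept
'c' @ 4: {5,6,7}  ✓accept
'a' @ 5: {5,6,7}  ✓accept
'a' @ 6: {5,6,7}  ✓accept
'c' @ 7: {5,6,7}  ✓accept
'c' @ 8: {5,6,7}  ✓accept
'c' @ 9: {5,6,7}  ✓accept
after full input: {5,6,7}  (accept=5 in)

Answer: ACCEPT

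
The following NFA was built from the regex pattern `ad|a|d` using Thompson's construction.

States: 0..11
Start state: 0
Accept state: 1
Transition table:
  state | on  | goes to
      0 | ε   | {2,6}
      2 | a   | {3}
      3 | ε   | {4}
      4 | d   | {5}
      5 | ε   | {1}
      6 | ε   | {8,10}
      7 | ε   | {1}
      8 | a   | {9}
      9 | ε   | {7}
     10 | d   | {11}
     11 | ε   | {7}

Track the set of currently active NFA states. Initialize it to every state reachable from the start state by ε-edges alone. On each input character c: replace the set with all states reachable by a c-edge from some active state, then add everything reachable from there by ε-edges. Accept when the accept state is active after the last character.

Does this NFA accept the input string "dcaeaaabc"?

start: ε-closure({0}) = {0,2,6,8,10}
'd' @ 1: {1,7,11}  ✓accept
'c' @ 2: {}  — no active states
rest 'aeaaabc' ignored (set empty)
after full input: {}  (accept=1 not in)

Answer: REJECT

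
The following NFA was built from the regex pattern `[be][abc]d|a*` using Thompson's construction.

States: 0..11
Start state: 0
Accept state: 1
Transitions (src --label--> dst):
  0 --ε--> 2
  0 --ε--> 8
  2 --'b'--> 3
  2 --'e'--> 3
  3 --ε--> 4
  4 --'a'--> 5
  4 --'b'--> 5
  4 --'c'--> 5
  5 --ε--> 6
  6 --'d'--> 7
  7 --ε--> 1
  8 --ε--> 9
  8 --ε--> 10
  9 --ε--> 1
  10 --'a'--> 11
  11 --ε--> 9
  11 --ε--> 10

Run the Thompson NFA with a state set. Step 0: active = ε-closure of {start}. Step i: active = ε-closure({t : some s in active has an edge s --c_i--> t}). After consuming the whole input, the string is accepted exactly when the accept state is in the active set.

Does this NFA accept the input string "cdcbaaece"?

Answer: REJECT

Steps:
start: ε-closure({0}) = {0,1,2,8,9,10}
'c' @ 1: {}  — state set empty
rest 'dcbaaece' ignored (set empty)
after full input: {}  (accept=1 not in)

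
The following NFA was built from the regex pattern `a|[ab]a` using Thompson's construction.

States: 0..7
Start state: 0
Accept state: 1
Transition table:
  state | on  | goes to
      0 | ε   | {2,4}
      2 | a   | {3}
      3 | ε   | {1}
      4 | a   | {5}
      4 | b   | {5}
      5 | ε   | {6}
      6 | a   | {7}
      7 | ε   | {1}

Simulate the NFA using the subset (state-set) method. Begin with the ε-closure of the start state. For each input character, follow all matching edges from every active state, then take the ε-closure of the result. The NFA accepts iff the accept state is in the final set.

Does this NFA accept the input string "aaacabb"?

Answer: REJECT

Trace:
S₀ = ε-closure({0}) = {0,2,4}
'a' @ 1: {1,3,5,6}  ✓accept
'a' @ 2: {1,7}  ✓accept
'a' @ 3: {}  — state set empty
rest 'cabb' ignored (set empty)
final: {}; accept 1 not in set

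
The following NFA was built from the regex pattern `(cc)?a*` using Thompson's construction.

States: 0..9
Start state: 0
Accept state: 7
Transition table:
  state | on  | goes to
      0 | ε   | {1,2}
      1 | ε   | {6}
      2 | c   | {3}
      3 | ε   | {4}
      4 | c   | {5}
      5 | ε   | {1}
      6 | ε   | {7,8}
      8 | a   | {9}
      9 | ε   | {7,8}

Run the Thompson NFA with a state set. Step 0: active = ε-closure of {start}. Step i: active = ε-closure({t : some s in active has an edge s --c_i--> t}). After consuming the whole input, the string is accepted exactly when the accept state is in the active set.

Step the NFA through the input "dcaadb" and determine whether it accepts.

S₀ = ε-closure({0}) = {0,1,2,6,7,8}
'd' @ 1: {}  — no active states
rest 'caadb' ignored (set empty)
final: {}; accept 7 not in set

Answer: REJECT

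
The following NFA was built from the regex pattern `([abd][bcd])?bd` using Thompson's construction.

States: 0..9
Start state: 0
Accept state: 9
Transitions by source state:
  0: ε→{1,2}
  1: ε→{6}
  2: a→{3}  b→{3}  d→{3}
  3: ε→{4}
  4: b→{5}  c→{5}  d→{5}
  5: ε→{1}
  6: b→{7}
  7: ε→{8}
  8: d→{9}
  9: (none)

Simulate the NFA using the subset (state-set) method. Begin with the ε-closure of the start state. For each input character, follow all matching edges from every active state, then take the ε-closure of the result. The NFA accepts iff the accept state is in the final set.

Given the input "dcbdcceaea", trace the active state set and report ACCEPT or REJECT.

Answer: REJECT

Trace:
start: ε-closure({0}) = {0,1,2,6}
'd' @ 1: {3,4}
'c' @ 2: {1,5,6}
'b' @ 3: {7,8}
'd' @ 4: {9}  ✓accept
'c' @ 5: {}  — state set empty
rest 'ceaea' ignored (set empty)
after full input: {}  (accept=9 not in)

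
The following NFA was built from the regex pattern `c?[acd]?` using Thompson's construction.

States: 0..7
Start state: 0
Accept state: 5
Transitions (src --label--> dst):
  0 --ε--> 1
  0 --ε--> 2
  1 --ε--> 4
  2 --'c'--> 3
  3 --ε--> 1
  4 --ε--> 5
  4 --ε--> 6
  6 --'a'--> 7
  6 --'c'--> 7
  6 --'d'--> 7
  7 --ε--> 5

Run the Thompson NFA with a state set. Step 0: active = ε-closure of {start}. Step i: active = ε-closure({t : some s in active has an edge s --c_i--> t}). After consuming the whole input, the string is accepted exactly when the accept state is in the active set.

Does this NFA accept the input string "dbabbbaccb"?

Answer: REJECT

Steps:
initial (ε-close {0}): {0,1,2,4,5,6}
'd' @ 1: {5,7}  (accept∈set)
'b' @ 2: {}  — dead — no transitions
rest 'abbbaccb' ignored (set empty)
end set {} — state 5 not in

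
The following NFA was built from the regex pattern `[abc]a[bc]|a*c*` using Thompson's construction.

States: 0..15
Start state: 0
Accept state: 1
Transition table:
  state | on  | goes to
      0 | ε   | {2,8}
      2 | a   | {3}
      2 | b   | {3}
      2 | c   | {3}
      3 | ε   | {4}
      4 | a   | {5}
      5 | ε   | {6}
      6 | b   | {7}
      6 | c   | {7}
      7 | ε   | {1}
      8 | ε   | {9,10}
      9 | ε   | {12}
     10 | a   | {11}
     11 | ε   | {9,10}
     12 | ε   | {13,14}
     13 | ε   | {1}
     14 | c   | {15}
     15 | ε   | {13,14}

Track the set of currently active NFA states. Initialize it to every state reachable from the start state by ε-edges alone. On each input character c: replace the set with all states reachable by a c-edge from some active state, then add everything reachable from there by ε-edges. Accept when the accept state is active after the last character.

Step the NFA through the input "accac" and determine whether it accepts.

start: ε-closure({0}) = {0,1,2,8,9,10,12,13,14}
'a' @ 1: {1,3,4,9,10,11,12,13,14}  (accept∈set)
'c' @ 2: {1,13,14,15}  (accept∈set)
'c' @ 3: {1,13,14,15}  (accept∈set)
'a' @ 4: {}  — state set empty
rest 'c' ignored (set empty)
after full input: {}  (accept=1 not in)

Answer: REJECT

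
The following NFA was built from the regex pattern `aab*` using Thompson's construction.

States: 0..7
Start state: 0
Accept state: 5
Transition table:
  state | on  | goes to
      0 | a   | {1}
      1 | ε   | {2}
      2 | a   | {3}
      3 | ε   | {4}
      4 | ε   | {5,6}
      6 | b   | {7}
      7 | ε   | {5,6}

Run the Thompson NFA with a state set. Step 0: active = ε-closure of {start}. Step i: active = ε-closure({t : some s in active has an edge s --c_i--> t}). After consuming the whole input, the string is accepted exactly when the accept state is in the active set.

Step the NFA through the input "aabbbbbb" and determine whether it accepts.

initial (ε-close {0}): {0}
'a' @ 1: {1,2}
'a' @ 2: {3,4,5,6}  [accepting]
'b' @ 3: {5,6,7}  [accepting]
'b' @ 4: {5,6,7}  [accepting]
'b' @ 5: {5,6,7}  [accepting]
'b' @ 6: {5,6,7}  [accepting]
'b' @ 7: {5,6,7}  [accepting]
'b' @ 8: {5,6,7}  [accepting]
final: {5,6,7}; accept 5 in set

Answer: ACCEPT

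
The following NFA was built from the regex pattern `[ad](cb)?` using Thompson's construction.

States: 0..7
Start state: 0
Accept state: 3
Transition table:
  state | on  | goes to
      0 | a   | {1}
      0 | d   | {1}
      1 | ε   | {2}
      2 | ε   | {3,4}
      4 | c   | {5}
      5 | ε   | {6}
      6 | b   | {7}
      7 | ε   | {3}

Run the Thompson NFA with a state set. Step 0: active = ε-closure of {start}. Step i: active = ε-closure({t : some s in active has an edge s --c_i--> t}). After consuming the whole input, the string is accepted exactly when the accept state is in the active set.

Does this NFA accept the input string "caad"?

S₀ = ε-closure({0}) = {0}
'c' @ 1: {}  — no active states
rest 'aad' ignored (set empty)
end set {} — state 3 not in

Answer: REJECT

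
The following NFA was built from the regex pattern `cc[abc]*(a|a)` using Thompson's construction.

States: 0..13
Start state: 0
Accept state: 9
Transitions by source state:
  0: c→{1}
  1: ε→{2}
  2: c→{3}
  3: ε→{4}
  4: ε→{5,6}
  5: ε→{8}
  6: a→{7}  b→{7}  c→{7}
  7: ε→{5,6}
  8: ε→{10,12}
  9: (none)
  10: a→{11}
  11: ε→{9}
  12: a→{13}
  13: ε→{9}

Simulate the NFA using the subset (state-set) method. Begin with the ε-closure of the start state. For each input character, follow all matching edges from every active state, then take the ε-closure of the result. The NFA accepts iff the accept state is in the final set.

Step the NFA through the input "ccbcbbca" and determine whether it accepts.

initial (ε-close {0}): {0}
'c' @ 1: {1,2}
'c' @ 2: {3,4,5,6,8,10,12}
'b' @ 3: {5,6,7,8,10,12}
'c' @ 4: {5,6,7,8,10,12}
'b' @ 5: {5,6,7,8,10,12}
'b' @ 6: {5,6,7,8,10,12}
'c' @ 7: {5,6,7,8,10,12}
'a' @ 8: {5,6,7,8,9,10,11,12,13}  [accepting]
end set {5,6,7,8,9,10,11,12,13} — state 9 in

Answer: ACCEPT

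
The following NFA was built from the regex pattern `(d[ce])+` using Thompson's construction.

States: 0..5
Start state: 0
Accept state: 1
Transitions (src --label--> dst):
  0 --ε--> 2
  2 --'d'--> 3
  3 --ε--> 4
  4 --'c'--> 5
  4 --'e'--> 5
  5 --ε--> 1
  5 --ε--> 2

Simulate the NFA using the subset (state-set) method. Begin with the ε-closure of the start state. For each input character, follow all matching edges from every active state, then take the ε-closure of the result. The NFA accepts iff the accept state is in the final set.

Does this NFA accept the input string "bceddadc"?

Answer: REJECT

Steps:
S₀ = ε-closure({0}) = {0,2}
'b' @ 1: {}  — dead — no transitions
rest 'ceddadc' ignored (set empty)
after full input: {}  (accept=1 not in)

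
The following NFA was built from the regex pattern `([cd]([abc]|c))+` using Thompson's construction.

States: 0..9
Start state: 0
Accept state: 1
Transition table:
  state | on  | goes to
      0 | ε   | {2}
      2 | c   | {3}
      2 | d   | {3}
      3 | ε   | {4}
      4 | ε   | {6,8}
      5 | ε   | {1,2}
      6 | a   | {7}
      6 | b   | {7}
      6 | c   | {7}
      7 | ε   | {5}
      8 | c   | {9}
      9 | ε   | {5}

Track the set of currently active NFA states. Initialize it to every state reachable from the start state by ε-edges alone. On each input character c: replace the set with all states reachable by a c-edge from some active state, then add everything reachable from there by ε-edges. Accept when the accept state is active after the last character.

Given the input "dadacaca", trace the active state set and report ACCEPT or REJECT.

initial (ε-close {0}): {0,2}
'd' @ 1: {3,4,6,8}
'a' @ 2: {1,2,5,7}  [accepting]
'd' @ 3: {3,4,6,8}
'a' @ 4: {1,2,5,7}  [accepting]
'c' @ 5: {3,4,6,8}
'a' @ 6: {1,2,5,7}  [accepting]
'c' @ 7: {3,4,6,8}
'a' @ 8: {1,2,5,7}  [accepting]
after full input: {1,2,5,7}  (accept=1 in)

Answer: ACCEPT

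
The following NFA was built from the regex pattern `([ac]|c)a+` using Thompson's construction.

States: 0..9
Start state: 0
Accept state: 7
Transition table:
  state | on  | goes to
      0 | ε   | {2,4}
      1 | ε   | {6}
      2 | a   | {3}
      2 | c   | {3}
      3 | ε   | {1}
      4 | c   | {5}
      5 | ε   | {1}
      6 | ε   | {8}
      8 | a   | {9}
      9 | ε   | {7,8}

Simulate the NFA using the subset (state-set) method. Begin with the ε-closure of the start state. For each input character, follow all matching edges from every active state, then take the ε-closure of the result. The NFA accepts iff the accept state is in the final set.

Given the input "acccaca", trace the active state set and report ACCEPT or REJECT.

S₀ = ε-closure({0}) = {0,2,4}
'a' @ 1: {1,3,6,8}
'c' @ 2: {}  — state set empty
rest 'ccaca' ignored (set empty)
final: {}; accept 7 not in set

Answer: REJECT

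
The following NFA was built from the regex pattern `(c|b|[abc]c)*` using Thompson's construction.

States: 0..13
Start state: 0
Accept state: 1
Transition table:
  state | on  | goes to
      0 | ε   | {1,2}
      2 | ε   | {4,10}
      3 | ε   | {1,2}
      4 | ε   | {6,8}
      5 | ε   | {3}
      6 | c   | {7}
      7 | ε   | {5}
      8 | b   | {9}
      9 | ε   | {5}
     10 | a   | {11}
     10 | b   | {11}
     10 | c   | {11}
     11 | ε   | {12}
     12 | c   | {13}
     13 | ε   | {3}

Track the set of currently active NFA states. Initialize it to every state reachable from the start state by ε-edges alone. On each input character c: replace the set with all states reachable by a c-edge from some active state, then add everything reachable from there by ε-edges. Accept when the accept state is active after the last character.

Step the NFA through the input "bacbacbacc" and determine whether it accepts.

initial (ε-close {0}): {0,1,2,4,6,8,10}
'b' @ 1: {1,2,3,4,5,6,8,9,10,11,12}  (accept∈set)
'a' @ 2: {11,12}
'c' @ 3: {1,2,3,4,6,8,10,13}  (accept∈set)
'b' @ 4: {1,2,3,4,5,6,8,9,10,11,12}  (accept∈set)
'a' @ 5: {11,12}
'c' @ 6: {1,2,3,4,6,8,10,13}  (accept∈set)
'b' @ 7: {1,2,3,4,5,6,8,9,10,11,12}  (accept∈set)
'a' @ 8: {11,12}
'c' @ 9: {1,2,3,4,6,8,10,13}  (accept∈set)
'c' @ 10: {1,2,3,4,5,6,7,8,10,11,12}  (accept∈set)
final: {1,2,3,4,5,6,7,8,10,11,12}; accept 1 in set

Answer: ACCEPT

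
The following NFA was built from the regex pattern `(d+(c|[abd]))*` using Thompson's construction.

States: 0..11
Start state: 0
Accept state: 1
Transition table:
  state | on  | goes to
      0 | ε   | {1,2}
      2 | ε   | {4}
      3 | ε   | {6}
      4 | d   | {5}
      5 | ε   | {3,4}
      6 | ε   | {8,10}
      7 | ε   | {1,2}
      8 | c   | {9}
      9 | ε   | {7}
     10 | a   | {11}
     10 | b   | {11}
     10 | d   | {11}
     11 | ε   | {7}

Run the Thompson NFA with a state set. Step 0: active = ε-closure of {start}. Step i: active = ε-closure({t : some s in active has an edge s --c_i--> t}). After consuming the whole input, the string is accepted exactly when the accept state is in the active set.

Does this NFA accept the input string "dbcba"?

start: ε-closure({0}) = {0,1,2,4}
'd' @ 1: {3,4,5,6,8,10}
'b' @ 2: {1,2,4,7,11}  [accepting]
'c' @ 3: {}  — dead — no transitions
rest 'ba' ignored (set empty)
end set {} — state 1 not in

Answer: REJECT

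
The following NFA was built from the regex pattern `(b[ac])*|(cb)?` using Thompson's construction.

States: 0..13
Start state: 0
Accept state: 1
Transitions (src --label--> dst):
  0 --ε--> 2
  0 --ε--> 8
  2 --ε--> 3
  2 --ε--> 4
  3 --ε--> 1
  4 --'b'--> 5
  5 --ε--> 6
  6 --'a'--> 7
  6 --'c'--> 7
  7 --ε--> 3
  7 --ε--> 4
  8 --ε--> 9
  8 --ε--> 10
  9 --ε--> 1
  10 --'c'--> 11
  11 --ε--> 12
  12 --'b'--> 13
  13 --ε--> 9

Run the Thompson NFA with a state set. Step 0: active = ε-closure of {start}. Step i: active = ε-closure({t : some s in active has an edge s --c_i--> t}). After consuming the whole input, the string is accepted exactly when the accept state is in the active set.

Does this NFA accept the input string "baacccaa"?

start: ε-closure({0}) = {0,1,2,3,4,8,9,10}
'b' @ 1: {5,6}
'a' @ 2: {1,3,4,7}  [accepting]
'a' @ 3: {}  — dead — no transitions
rest 'cccaa' ignored (set empty)
after full input: {}  (accept=1 not in)

Answer: REJECT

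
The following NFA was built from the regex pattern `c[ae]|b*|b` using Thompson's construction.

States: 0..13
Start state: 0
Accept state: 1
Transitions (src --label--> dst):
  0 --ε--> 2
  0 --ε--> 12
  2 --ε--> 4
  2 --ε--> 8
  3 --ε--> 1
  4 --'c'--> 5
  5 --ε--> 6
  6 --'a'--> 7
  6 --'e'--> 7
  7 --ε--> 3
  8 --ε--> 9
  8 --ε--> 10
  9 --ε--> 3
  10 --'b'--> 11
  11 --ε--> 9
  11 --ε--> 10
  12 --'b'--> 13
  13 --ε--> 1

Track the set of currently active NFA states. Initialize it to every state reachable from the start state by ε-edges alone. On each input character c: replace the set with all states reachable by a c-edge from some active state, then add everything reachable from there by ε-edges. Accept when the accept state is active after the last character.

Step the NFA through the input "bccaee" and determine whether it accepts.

Answer: REJECT

Steps:
S₀ = ε-closure({0}) = {0,1,2,3,4,8,9,10,12}
'b' @ 1: {1,3,9,10,11,13}  ✓accept
'c' @ 2: {}  — dead — no transitions
rest 'caee' ignored (set empty)
after full input: {}  (accept=1 not in)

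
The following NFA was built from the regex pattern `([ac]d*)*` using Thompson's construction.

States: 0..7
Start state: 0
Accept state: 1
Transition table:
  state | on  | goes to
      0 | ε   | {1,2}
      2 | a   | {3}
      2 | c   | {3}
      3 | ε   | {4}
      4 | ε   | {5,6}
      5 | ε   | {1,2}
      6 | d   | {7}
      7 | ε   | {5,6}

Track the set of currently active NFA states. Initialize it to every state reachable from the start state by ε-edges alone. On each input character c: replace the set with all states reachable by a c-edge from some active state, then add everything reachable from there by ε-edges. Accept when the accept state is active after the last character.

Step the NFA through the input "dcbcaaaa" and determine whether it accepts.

S₀ = ε-closure({0}) = {0,1,2}
'd' @ 1: {}  — dead — no transitions
rest 'cbcaaaa' ignored (set empty)
end set {} — state 1 not in

Answer: REJECT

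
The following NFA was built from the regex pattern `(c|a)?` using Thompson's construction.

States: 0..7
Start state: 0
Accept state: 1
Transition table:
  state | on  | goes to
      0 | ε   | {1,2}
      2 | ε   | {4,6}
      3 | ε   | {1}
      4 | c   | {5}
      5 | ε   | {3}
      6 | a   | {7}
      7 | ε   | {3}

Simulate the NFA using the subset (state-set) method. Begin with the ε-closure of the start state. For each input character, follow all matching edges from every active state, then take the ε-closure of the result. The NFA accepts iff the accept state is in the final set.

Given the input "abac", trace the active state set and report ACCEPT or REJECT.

initial (ε-close {0}): {0,1,2,4,6}
'a' @ 1: {1,3,7}  (accept∈set)
'b' @ 2: {}  — state set empty
rest 'ac' ignored (set empty)
end set {} — state 1 not in

Answer: REJECT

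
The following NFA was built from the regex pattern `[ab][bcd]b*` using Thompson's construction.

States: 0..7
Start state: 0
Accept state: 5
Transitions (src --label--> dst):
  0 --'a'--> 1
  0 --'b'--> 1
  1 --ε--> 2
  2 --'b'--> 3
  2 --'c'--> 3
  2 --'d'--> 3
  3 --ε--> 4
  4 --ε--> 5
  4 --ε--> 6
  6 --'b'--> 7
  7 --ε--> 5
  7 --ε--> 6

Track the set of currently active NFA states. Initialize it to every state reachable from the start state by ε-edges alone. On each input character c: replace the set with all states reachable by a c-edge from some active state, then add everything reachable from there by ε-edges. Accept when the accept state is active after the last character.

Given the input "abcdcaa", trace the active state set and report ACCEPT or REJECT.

Answer: REJECT

Derivation:
initial (ε-close {0}): {0}
'a' @ 1: {1,2}
'b' @ 2: {3,4,5,6}  (accept∈set)
'c' @ 3: {}  — state set empty
rest 'dcaa' ignored (set empty)
after full input: {}  (accept=5 not in)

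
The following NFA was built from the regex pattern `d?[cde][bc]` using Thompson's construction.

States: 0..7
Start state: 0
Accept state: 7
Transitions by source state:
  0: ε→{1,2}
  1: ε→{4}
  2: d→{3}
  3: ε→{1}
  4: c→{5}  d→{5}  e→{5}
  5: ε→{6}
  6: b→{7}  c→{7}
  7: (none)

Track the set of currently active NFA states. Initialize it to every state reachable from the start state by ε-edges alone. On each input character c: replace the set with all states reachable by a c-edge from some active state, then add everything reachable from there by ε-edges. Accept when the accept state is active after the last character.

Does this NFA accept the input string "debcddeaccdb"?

Answer: REJECT

Derivation:
initial (ε-close {0}): {0,1,2,4}
'd' @ 1: {1,3,4,5,6}
'e' @ 2: {5,6}
'b' @ 3: {7}  [accepting]
'c' @ 4: {}  — no active states
rest 'ddeaccdb' ignored (set empty)
after full input: {}  (accept=7 not in)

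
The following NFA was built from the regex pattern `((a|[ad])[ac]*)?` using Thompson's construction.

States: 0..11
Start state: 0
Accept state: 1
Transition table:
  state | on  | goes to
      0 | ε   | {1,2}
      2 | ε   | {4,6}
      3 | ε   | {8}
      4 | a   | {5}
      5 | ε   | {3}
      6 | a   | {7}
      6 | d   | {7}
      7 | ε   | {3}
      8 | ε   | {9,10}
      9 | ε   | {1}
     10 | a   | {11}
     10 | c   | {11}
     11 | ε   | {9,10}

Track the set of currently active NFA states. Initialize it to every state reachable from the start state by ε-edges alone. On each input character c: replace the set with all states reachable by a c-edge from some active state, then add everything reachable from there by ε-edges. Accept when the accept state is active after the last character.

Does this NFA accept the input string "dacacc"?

Answer: ACCEPT

Steps:
start: ε-closure({0}) = {0,1,2,4,6}
'd' @ 1: {1,3,7,8,9,10}  [accepting]
'a' @ 2: {1,9,10,11}  [accepting]
'c' @ 3: {1,9,10,11}  [accepting]
'a' @ 4: {1,9,10,11}  [accepting]
'c' @ 5: {1,9,10,11}  [accepting]
'c' @ 6: {1,9,10,11}  [accepting]
after full input: {1,9,10,11}  (accept=1 in)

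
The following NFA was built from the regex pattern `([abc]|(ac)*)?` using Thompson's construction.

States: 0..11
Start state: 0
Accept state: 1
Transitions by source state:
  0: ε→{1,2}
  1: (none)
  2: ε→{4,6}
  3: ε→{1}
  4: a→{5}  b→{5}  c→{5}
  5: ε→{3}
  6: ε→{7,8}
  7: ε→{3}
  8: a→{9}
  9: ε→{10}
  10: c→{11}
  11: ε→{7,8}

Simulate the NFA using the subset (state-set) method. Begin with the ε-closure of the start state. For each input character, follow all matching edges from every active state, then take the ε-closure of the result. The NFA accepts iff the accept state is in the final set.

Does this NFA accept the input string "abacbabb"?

Answer: REJECT

Steps:
start: ε-closure({0}) = {0,1,2,3,4,6,7,8}
'a' @ 1: {1,3,5,9,10}  ✓accept
'b' @ 2: {}  — dead — no transitions
rest 'acbabb' ignored (set empty)
end set {} — state 1 not in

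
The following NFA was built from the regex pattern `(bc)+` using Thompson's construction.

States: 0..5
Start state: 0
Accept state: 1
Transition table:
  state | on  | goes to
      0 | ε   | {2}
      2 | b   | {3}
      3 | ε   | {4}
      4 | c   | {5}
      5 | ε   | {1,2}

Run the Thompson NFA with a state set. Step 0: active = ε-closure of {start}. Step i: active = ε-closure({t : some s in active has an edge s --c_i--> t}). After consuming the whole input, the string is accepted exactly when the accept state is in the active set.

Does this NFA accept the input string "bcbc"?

start: ε-closure({0}) = {0,2}
'b' @ 1: {3,4}
'c' @ 2: {1,2,5}  (accept∈set)
'b' @ 3: {3,4}
'c' @ 4: {1,2,5}  (accept∈set)
final: {1,2,5}; accept 1 in set

Answer: ACCEPT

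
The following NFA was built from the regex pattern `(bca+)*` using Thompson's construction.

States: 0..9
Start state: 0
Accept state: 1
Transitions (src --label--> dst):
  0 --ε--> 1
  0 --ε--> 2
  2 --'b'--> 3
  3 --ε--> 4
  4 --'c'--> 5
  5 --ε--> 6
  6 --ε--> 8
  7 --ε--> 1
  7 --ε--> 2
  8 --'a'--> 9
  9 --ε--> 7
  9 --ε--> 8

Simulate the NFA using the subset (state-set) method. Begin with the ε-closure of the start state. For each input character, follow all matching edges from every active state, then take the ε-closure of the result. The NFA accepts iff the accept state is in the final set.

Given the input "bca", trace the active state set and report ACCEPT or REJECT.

Answer: ACCEPT

Trace:
start: ε-closure({0}) = {0,1,2}
'b' @ 1: {3,4}
'c' @ 2: {5,6,8}
'a' @ 3: {1,2,7,8,9}  (accept∈set)
end set {1,2,7,8,9} — state 1 in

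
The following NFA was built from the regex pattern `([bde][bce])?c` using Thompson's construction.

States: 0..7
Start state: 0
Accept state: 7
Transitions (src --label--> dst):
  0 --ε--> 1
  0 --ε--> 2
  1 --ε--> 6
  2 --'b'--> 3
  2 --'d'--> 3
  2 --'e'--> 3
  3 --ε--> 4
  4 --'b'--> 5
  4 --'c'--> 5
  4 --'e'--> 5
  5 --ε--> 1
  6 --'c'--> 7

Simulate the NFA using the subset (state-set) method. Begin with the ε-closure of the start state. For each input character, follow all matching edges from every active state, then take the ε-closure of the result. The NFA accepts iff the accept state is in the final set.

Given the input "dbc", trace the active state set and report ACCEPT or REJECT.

S₀ = ε-closure({0}) = {0,1,2,6}
'd' @ 1: {3,4}
'b' @ 2: {1,5,6}
'c' @ 3: {7}  [accepting]
end set {7} — state 7 in

Answer: ACCEPT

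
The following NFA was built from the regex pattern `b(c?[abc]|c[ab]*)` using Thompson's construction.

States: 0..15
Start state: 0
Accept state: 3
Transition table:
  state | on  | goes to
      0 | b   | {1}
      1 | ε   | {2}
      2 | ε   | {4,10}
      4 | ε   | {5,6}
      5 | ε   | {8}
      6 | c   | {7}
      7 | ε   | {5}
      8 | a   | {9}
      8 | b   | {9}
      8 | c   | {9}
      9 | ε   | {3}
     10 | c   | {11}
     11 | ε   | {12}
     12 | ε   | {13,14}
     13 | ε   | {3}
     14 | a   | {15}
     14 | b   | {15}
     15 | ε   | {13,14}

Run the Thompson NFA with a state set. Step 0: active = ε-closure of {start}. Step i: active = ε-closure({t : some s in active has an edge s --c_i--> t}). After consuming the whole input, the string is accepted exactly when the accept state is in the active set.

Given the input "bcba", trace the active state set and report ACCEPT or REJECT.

Answer: ACCEPT

Steps:
start: ε-closure({0}) = {0}
'b' @ 1: {1,2,4,5,6,8,10}
'c' @ 2: {3,5,7,8,9,11,12,13,14}  (accept∈set)
'b' @ 3: {3,9,13,14,15}  (accept∈set)
'a' @ 4: {3,13,14,15}  (accept∈set)
end set {3,13,14,15} — state 3 in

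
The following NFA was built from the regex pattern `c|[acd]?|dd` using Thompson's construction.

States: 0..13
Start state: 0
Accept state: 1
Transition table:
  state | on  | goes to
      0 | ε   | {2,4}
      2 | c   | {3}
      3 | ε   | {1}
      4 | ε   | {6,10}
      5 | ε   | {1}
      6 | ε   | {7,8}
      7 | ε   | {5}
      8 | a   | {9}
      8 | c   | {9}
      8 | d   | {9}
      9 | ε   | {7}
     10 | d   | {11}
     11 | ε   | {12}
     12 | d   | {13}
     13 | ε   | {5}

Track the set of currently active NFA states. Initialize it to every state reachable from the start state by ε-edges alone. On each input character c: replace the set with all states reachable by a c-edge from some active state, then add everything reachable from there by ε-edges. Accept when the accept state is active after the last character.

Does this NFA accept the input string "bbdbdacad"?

Answer: REJECT

Steps:
S₀ = ε-closure({0}) = {0,1,2,4,5,6,7,8,10}
'b' @ 1: {}  — no active states
rest 'bdbdacad' ignored (set empty)
after full input: {}  (accept=1 not in)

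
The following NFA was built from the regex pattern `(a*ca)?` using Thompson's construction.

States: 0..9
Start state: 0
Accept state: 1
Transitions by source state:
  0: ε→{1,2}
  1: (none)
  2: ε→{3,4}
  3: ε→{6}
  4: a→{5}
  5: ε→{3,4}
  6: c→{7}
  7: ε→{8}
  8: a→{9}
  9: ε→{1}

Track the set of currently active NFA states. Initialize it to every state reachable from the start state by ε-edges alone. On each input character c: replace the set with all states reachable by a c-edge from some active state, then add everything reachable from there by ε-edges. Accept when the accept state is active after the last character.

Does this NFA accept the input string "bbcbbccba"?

Answer: REJECT

Steps:
start: ε-closure({0}) = {0,1,2,3,4,6}
'b' @ 1: {}  — no active states
rest 'bcbbccba' ignored (set empty)
final: {}; accept 1 not in set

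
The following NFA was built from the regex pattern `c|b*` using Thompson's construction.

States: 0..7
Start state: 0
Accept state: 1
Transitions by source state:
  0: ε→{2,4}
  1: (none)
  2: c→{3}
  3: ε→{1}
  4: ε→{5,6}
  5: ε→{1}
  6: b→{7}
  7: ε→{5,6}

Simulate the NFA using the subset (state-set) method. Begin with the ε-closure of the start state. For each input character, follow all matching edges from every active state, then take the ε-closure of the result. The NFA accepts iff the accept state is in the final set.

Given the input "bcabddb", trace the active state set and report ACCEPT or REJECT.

Answer: REJECT

Steps:
start: ε-closure({0}) = {0,1,2,4,5,6}
'b' @ 1: {1,5,6,7}  (accept∈set)
'c' @ 2: {}  — dead — no transitions
rest 'abddb' ignored (set empty)
after full input: {}  (accept=1 not in)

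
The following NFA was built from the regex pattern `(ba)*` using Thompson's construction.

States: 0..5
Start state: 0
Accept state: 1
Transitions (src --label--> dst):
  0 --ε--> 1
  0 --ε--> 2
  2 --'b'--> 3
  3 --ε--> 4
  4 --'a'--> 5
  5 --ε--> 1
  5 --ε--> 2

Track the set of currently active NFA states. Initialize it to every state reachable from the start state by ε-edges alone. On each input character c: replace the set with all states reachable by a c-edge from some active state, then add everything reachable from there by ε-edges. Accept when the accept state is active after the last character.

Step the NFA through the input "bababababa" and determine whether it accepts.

start: ε-closure({0}) = {0,1,2}
'b' @ 1: {3,4}
'a' @ 2: {1,2,5}  [accepting]
'b' @ 3: {3,4}
'a' @ 4: {1,2,5}  [accepting]
'b' @ 5: {3,4}
'a' @ 6: {1,2,5}  [accepting]
'b' @ 7: {3,4}
'a' @ 8: {1,2,5}  [accepting]
'b' @ 9: {3,4}
'a' @ 10: {1,2,5}  [accepting]
after full input: {1,2,5}  (accept=1 in)

Answer: ACCEPT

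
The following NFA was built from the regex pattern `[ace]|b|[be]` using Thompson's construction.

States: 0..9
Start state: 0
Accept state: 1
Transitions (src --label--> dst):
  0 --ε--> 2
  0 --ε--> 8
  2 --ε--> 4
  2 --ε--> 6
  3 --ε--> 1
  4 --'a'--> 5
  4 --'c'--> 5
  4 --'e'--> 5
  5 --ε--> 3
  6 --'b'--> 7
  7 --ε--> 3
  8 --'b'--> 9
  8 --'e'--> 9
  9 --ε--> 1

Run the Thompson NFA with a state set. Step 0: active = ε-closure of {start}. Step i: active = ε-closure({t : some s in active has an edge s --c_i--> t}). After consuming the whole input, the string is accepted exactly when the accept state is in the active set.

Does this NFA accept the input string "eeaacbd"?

start: ε-closure({0}) = {0,2,4,6,8}
'e' @ 1: {1,3,5,9}  [accepting]
'e' @ 2: {}  — no active states
rest 'aacbd' ignored (set empty)
after full input: {}  (accept=1 not in)

Answer: REJECT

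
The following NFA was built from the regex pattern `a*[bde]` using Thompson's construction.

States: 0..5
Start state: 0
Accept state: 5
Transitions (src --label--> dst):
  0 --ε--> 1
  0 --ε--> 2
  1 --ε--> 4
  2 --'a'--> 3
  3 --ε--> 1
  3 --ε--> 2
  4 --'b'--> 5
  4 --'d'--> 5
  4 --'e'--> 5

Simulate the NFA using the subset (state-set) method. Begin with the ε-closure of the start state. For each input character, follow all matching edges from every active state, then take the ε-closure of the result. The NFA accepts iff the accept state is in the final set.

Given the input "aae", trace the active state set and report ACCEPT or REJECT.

start: ε-closure({0}) = {0,1,2,4}
'a' @ 1: {1,2,3,4}
'a' @ 2: {1,2,3,4}
'e' @ 3: {5}  (accept∈set)
final: {5}; accept 5 in set

Answer: ACCEPT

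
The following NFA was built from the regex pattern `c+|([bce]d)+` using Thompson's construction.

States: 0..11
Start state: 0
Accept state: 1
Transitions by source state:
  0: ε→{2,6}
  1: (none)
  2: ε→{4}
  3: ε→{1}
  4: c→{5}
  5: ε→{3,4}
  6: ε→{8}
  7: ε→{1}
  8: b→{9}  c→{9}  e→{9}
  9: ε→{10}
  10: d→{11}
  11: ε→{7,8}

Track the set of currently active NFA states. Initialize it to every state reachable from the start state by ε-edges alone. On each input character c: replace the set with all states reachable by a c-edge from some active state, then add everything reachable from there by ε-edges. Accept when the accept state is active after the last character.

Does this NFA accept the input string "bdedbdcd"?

Answer: ACCEPT

Derivation:
initial (ε-close {0}): {0,2,4,6,8}
'b' @ 1: {9,10}
'd' @ 2: {1,7,8,11}  ✓accept
'e' @ 3: {9,10}
'd' @ 4: {1,7,8,11}  ✓accept
'b' @ 5: {9,10}
'd' @ 6: {1,7,8,11}  ✓accept
'c' @ 7: {9,10}
'd' @ 8: {1,7,8,11}  ✓accept
after full input: {1,7,8,11}  (accept=1 in)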